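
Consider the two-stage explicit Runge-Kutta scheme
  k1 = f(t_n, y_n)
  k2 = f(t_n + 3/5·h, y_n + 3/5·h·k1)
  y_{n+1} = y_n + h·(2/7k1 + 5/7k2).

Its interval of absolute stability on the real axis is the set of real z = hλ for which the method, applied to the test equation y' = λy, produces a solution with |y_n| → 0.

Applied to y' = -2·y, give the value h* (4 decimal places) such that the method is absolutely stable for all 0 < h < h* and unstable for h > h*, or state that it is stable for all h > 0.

Test eqn y'=λy, z=hλ:
  k1=λy_n ⇒ h·k1=z·y_n;  k2=λ(1+3/5z)y_n ⇒ h·k2=z(1+3/5z)y_n
  y_{n+1}/y_n = 1 + 2/7z + 5/7z(1+3/5z) = 1 + z + 3/7z²
  R(z) = 1 + z + 3/7z².

Boundary: |R(x)|=1, x<0.
x=-1.3: |R|=0.4243
R=1: x+3/7x²=0 ⇒ x=−7/3=-2.3333; min R=1−1/(4·3/7)=0.4167>−1
Confirm numerically:
  x=-1.734: |R|=0.55461 <1
  x=-1.644: |R|=0.51432 <1
  x=-0.939: |R|=0.43888 <1
  x=-2.690: |R|=1.41119 >1
  x=-2.433: |R|=1.10392 >1
So |R|<1 on (-2.3333, 0).

(-2.3333,0); λ=-2 ⇒ h* = (7/3)/2 = 1.1667.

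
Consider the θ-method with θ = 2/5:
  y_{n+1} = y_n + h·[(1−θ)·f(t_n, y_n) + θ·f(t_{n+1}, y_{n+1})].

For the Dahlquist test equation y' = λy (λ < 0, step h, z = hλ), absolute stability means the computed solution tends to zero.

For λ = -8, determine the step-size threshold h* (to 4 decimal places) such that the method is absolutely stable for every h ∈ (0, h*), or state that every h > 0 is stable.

(-10.0000,0); λ=-8 ⇒ h* = (10)/8 = 1.2500.

Test eqn y'=λy, z=hλ:
  y_{n+1} = y_n + z·[3/5·y_n + 2/5·y_{n+1}] ⇒ (1 − 2/5z)y_{n+1} = (1 + 3/5z)y_n
  R(z) = (1 + 3/5z)/(1 − 2/5z).

Find x<0 with |R(x)|<1.
x=-0.76: |R|=0.4172
R=−1: 1+3/5x = −1+2/5x ⇒ -1/5x=2 ⇒ x=2/(-1/5)=-10.0000
Confirm numerically:
  x=-9.170: |R|=0.96444 <1
  x=-5.945: |R|=0.75992 <1
  x=-4.896: |R|=0.65495 <1
  x=-10.505: |R|=1.01942 >1
  x=-10.427: |R|=1.01652 >1
  x=-10.271: |R|=1.01061 >1
Stable set (-10.0000, 0).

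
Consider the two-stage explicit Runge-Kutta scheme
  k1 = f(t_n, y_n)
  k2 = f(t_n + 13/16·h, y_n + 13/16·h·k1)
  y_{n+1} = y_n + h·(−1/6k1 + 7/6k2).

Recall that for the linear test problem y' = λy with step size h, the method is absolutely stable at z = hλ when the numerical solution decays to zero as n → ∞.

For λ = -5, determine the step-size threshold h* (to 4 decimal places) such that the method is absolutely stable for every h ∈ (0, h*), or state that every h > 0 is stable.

Test eqn y'=λy, z=hλ:
  k1=λy_n ⇒ h·k1=z·y_n;  k2=λ(1+13/16z)y_n ⇒ h·k2=z(1+13/16z)y_n
  y_{n+1}/y_n = 1 − 1/6z + 7/6z(1+13/16z) = 1 + z + 91/96z²
  R(z) = 1 + z + 91/96z².

Solve |R(x)|<1 on ℝ⁻.
x=-1.52: |R|=1.6701
R=1: x+91/96x²=0 ⇒ x=−96/91=-1.0549; min R=1−1/(4·91/96)=0.7363>−1
Confirm numerically:
  x=-0.641: |R|=0.74848 <1
  x=-0.470: |R|=0.73939 <1
  x=-0.436: |R|=0.74420 <1
  x=-1.344: |R|=1.36826 >1
  x=-1.228: |R|=1.20144 >1
  x=-1.156: |R|=1.11074 >1
So |R|<1 on (-1.0549, 0).

(-1.0549,0); λ=-5 ⇒ h* = (96/91)/5 = 0.2110.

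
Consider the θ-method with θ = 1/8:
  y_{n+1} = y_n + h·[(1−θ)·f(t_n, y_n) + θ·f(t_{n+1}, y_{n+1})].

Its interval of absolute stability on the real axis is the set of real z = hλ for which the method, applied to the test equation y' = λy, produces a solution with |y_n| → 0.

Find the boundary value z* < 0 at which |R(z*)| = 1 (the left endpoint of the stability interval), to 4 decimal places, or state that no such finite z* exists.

z* = -2.6667.

With y'=λy (z=hλ):
  y_{n+1} = y_n + z·[7/8·y_n + 1/8·y_{n+1}] ⇒ (1 − 1/8z)y_{n+1} = (1 + 7/8z)y_n
  Hence R(z) = (1 + 7/8z)/(1 − 1/8z).

Need |R(x)|<1, x<0.
x=-0.96: |R|=0.1429
R=−1: 1+7/8x = −1+1/8x ⇒ -3/4x=2 ⇒ x=2/(-3/4)=-2.6667
Confirm numerically:
  x=-2.574: |R|=0.94742 <1
  x=-1.854: |R|=0.50518 <1
  x=-1.564: |R|=0.30824 <1
  x=-3.128: |R|=1.24874 >1
  x=-2.977: |R|=1.16963 >1
  x=-2.864: |R|=1.10898 >1
Interval (-2.6667, 0).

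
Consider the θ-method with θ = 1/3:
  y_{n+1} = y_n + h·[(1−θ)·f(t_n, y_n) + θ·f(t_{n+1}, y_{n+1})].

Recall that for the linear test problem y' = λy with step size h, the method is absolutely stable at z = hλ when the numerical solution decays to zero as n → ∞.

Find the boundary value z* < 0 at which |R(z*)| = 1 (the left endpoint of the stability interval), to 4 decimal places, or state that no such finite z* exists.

On y'=λy, z=hλ:
  y_{n+1} = y_n + z·[2/3·y_n + 1/3·y_{n+1}] ⇒ (1 − 1/3z)y_{n+1} = (1 + 2/3z)y_n
  ⇒ R(z) = (1 + 2/3z)/(1 − 1/3z).

Need |R(x)|<1, x<0.
x=-0.96: |R|=0.2727
R=−1: 1+2/3x = −1+1/3x ⇒ -1/3x=2 ⇒ x=2/(-1/3)=-6.0000
Confirm numerically:
  x=-4.801: |R|=0.84630 <1
  x=-4.469: |R|=0.79502 <1
  x=-4.054: |R|=0.72413 <1
  x=-3.902: |R|=0.69603 <1
  x=-6.516: |R|=1.05422 >1
  x=-6.372: |R|=1.03969 >1
  x=-6.197: |R|=1.02142 >1
Stable set (-6.0000, 0).

left endpoint -6.0000.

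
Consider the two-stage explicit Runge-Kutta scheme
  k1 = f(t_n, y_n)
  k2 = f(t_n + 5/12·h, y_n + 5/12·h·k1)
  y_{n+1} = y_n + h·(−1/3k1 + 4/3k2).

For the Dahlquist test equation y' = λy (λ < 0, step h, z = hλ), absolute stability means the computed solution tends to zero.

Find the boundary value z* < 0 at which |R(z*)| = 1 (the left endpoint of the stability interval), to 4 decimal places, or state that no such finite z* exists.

With y'=λy (z=hλ):
  k1=λy_n ⇒ h·k1=z·y_n;  k2=λ(1+5/12z)y_n ⇒ h·k2=z(1+5/12z)y_n
  y_{n+1}/y_n = 1 − 1/3z + 4/3z(1+5/12z) = 1 + z + 5/9z²
  so R(z) = 1 + z + 5/9z².

Find x<0 with |R(x)|<1.
x=-0.57: |R|=0.6105
R=1: x+5/9x²=0 ⇒ x=−9/5=-1.8000; min R=1−1/(4·5/9)=0.5500>−1
Confirm numerically:
  x=-1.659: |R|=0.87005 <1
  x=-0.955: |R|=0.55168 <1
  x=-0.907: |R|=0.55003 <1
  x=-1.936: |R|=1.14628 >1
  x=-1.848: |R|=1.04928 >1
So |R|<1 on (-1.8000, 0).

z* = -1.8000.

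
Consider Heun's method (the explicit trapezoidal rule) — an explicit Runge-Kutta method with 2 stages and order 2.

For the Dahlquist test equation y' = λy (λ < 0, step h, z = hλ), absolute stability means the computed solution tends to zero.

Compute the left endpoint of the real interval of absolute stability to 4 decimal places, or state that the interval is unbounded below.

z* = -2.0000.

Test eqn y'=λy, z=hλ:
  order 2, 2-stage ⇒ R(z)=1+z+z^2/2
  (e.g. R(-1.68)=0.73120, |R|=0.73120)

Boundary: |R(x)|=1, x<0.
x=-1.68: |R|=0.7312
|R(-1.69)|=0.7380 |R(-1.15)|=0.5112 |R(-1.02)|=0.5002
Bisect:
  x_lo=-2.3414 |R|=1.3997  x_hi=-0.3788 |R|=0.6929
  mid=-1.36013 |R|=0.56485 →hi
  mid=-1.85078 |R|=0.86191 →hi
  mid=-2.09610 |R|=1.10072 →lo
  mid=-1.97344 |R|=0.97379 →hi
  mid=-2.03477 |R|=1.03537 →lo
  mid=-2.00410 |R|=1.00411 →lo
  mid=-1.98877 |R|=0.98883 →hi
  ...
  [-2.00003,-1.99991] ⇒ x*=-2.0000
So |R|<1 on (-2.0000, 0).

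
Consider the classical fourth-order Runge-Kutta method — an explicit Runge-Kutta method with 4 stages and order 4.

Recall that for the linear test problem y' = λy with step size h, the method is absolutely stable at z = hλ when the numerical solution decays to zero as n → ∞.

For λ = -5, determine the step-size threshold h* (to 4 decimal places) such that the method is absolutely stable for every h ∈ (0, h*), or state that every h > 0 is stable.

(-2.7853,0); λ=-5 ⇒ h* = 0.5571.

Set f=λy, z=hλ:
  order 4, 4-stage ⇒ R(z)=1+z+z^2/2+z^3/6+z^4/24
  (e.g. R(-1.39)=0.28399, |R|=0.28399)

Boundary: |R(x)|=1, x<0.
x=-1.39: |R|=0.2840
|R(-1.77)|=0.2812 |R(-1.63)|=0.2708 |R(-1.33)|=0.2927
Bisect:
  x_lo=-3.3714 |R|=2.3081  x_hi=-0.2432 |R|=0.7841
  mid=-1.80730 |R|=0.28653 →hi
  mid=-2.58934 |R|=0.74259 →hi
  mid=-2.98037 |R|=1.33621 →lo
  mid=-2.78486 |R|=0.99934 →hi
  mid=-2.88261 |R|=1.15692 →lo
  mid=-2.83373 |R|=1.07552 →lo
  mid=-2.80929 |R|=1.03679 →lo
  mid=-2.79707 |R|=1.01791 →lo
  ...
  [-2.78543,-2.78524] ⇒ x*=-2.7853
So |R|<1 on (-2.7853, 0).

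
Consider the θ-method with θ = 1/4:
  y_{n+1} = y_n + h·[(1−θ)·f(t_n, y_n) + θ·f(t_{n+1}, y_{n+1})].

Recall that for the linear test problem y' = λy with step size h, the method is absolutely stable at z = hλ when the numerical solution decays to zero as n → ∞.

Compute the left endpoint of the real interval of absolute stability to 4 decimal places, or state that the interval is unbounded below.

On y'=λy, z=hλ:
  y_{n+1} = y_n + z·[3/4·y_n + 1/4·y_{n+1}] ⇒ (1 − 1/4z)y_{n+1} = (1 + 3/4z)y_n
  R(z) = (1 + 3/4z)/(1 − 1/4z).

Solve |R(x)|<1 on ℝ⁻.
x=-1.43: |R|=0.0534
R=−1: 1+3/4x = −1+1/4x ⇒ -1/2x=2 ⇒ x=2/(-1/2)=-4.0000
Confirm numerically:
  x=-3.556: |R|=0.88248 <1
  x=-2.689: |R|=0.60801 <1
  x=-2.083: |R|=0.36972 <1
  x=-1.848: |R|=0.26402 <1
  x=-4.559: |R|=1.13062 >1
  x=-4.448: |R|=1.10606 >1
Interval (-4.0000, 0).

z* = -4.0000.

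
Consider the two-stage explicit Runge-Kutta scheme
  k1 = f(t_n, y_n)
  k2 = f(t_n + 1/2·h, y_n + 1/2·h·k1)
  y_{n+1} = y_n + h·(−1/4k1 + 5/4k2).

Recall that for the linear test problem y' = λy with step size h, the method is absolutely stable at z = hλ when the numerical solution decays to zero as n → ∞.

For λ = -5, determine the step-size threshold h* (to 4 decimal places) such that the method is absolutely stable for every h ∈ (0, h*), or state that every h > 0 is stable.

Set f=λy, z=hλ:
  k1=λy_n ⇒ h·k1=z·y_n;  k2=λ(1+1/2z)y_n ⇒ h·k2=z(1+1/2z)y_n
  y_{n+1}/y_n = 1 − 1/4z + 5/4z(1+1/2z) = 1 + z + 5/8z²
  so R(z) = 1 + z + 5/8z².

Need |R(x)|<1, x<0.
x=-1.72: |R|=1.1290
R=1: x+5/8x²=0 ⇒ x=−8/5=-1.6000; min R=1−1/(4·5/8)=0.6000>−1
Confirm numerically:
  x=-1.440: |R|=0.85600 <1
  x=-1.368: |R|=0.80164 <1
  x=-1.237: |R|=0.71936 <1
  x=-2.017: |R|=1.52568 >1
  x=-1.987: |R|=1.48061 >1
  x=-1.637: |R|=1.03786 >1
So |R|<1 on (-1.6000, 0).

(-1.6000,0); λ=-5 ⇒ h* = (8/5)/5 = 0.3200.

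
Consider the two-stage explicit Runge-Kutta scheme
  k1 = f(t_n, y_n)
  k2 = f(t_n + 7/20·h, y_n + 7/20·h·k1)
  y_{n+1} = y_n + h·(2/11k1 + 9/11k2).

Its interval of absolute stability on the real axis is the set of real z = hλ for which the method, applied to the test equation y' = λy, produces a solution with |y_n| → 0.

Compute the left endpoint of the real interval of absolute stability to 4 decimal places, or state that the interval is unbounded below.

Set f=λy, z=hλ:
  k1=λy_n ⇒ h·k1=z·y_n;  k2=λ(1+7/20z)y_n ⇒ h·k2=z(1+7/20z)y_n
  y_{n+1}/y_n = 1 + 2/11z + 9/11z(1+7/20z) = 1 + z + 63/220z²
  R(z) = 1 + z + 63/220z².

Need |R(x)|<1, x<0.
x=-0.99: |R|=0.2907
R=1: x+63/220x²=0 ⇒ x=−220/63=-3.4921; min R=1−1/(4·63/220)=0.1270>−1
Confirm numerically:
  x=-3.353: |R|=0.86647 <1
  x=-2.424: |R|=0.25861 <1
  x=-2.161: |R|=0.17630 <1
  x=-4.007: |R|=1.59087 >1
  x=-3.938: |R|=1.50288 >1
Interval (-3.4921, 0).

left endpoint -3.4921.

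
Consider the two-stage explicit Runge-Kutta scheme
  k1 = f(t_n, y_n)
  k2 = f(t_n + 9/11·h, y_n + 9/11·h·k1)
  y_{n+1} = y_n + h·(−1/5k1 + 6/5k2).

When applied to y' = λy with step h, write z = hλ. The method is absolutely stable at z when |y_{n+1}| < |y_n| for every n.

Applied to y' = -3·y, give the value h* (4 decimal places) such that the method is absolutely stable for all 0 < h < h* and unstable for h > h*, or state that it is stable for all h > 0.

Test eqn y'=λy, z=hλ:
  k1=λy_n ⇒ h·k1=z·y_n;  k2=λ(1+9/11z)y_n ⇒ h·k2=z(1+9/11z)y_n
  y_{n+1}/y_n = 1 − 1/5z + 6/5z(1+9/11z) = 1 + z + 54/55z²
  so R(z) = 1 + z + 54/55z².

Need |R(x)|<1, x<0.
x=-0.47: |R|=0.7469
R=1: x+54/55x²=0 ⇒ x=−55/54=-1.0185; min R=1−1/(4·54/55)=0.7454>−1
Confirm numerically:
  x=-0.973: |R|=0.95652 <1
  x=-0.824: |R|=0.84263 <1
  x=-0.522: |R|=0.74553 <1
  x=-1.514: |R|=1.73652 >1
  x=-1.281: |R|=1.33013 >1
So |R|<1 on (-1.0185, 0).

(-1.0185,0); λ=-3 ⇒ h* = (55/54)/3 = 0.3395.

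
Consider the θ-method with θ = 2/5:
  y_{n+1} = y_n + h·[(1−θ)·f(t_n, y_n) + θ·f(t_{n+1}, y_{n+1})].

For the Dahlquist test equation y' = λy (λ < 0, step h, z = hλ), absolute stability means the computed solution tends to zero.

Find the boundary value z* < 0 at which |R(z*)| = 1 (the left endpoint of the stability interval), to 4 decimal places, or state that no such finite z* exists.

On y'=λy, z=hλ:
  y_{n+1} = y_n + z·[3/5·y_n + 2/5·y_{n+1}] ⇒ (1 − 2/5z)y_{n+1} = (1 + 3/5z)y_n
  ⇒ R(z) = (1 + 3/5z)/(1 − 2/5z).

Need |R(x)|<1, x<0.
x=-1.72: |R|=0.0190
R=−1: 1+3/5x = −1+2/5x ⇒ -1/5x=2 ⇒ x=2/(-1/5)=-10.0000
Confirm numerically:
  x=-9.306: |R|=0.97061 <1
  x=-6.818: |R|=0.82926 <1
  x=-4.684: |R|=0.63001 <1
  x=-10.291: |R|=1.01138 >1
  x=-10.289: |R|=1.01130 >1
  x=-10.272: |R|=1.01065 >1
Interval (-10.0000, 0).

left endpoint -10.0000.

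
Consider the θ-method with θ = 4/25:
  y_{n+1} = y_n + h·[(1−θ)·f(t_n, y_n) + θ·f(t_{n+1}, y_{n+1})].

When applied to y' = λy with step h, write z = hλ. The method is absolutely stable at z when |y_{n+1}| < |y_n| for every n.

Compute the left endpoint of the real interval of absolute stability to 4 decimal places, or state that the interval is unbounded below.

On y'=λy, z=hλ:
  y_{n+1} = y_n + z·[21/25·y_n + 4/25·y_{n+1}] ⇒ (1 − 4/25z)y_{n+1} = (1 + 21/25z)y_n
  ⇒ R(z) = (1 + 21/25z)/(1 − 4/25z).

Boundary: |R(x)|=1, x<0.
x=-1.2: |R|=0.0067
R=−1: 1+21/25x = −1+4/25x ⇒ -17/25x=2 ⇒ x=2/(-17/25)=-2.9412
Confirm numerically:
  x=-2.825: |R|=0.94559 <1
  x=-2.528: |R|=0.79995 <1
  x=-1.568: |R|=0.25352 <1
  x=-1.535: |R|=0.23234 <1
  x=-3.519: |R|=1.25138 >1
  x=-3.291: |R|=1.15583 >1
  x=-3.290: |R|=1.15540 >1
Interval (-2.9412, 0).

left endpoint -2.9412.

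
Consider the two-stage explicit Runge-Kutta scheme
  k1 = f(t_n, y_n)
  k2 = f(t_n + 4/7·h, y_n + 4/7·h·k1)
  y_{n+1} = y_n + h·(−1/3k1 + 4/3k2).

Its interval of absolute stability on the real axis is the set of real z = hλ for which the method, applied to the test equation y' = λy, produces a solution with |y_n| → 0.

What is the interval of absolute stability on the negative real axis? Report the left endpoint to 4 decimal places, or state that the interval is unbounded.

Set f=λy, z=hλ:
  k1=λy_n ⇒ h·k1=z·y_n;  k2=λ(1+4/7z)y_n ⇒ h·k2=z(1+4/7z)y_n
  y_{n+1}/y_n = 1 − 1/3z + 4/3z(1+4/7z) = 1 + z + 16/21z²
  so R(z) = 1 + z + 16/21z².

Need |R(x)|<1, x<0.
x=-0.7: |R|=0.6733
R=1: x+16/21x²=0 ⇒ x=−21/16=-1.3125; min R=1−1/(4·16/21)=0.6719>−1
Confirm numerically:
  x=-1.167: |R|=0.87063 <1
  x=-1.132: |R|=0.84432 <1
  x=-0.528: |R|=0.68441 <1
  x=-1.814: |R|=1.69312 >1
  x=-1.386: |R|=1.07762 >1
  x=-1.381: |R|=1.07208 >1
Stable set (-1.3125, 0).

z∈(-1.3125,0).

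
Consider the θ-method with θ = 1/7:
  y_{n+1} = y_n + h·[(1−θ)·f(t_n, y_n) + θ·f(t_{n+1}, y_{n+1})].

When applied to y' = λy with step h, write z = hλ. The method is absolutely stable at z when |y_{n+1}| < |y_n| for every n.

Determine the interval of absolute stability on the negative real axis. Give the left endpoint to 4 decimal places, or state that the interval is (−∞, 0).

z∈(-2.8000,0).

Test eqn y'=λy, z=hλ:
  y_{n+1} = y_n + z·[6/7·y_n + 1/7·y_{n+1}] ⇒ (1 − 1/7z)y_{n+1} = (1 + 6/7z)y_n
  ⇒ R(z) = (1 + 6/7z)/(1 − 1/7z).

Solve |R(x)|<1 on ℝ⁻.
x=-1.11: |R|=0.0419
R=−1: 1+6/7x = −1+1/7x ⇒ -5/7x=2 ⇒ x=2/(-5/7)=-2.8000
Confirm numerically:
  x=-2.429: |R|=0.80327 <1
  x=-1.817: |R|=0.44255 <1
  x=-1.616: |R|=0.31291 <1
  x=-3.182: |R|=1.18759 >1
  x=-2.923: |R|=1.06198 >1
Stable set (-2.8000, 0).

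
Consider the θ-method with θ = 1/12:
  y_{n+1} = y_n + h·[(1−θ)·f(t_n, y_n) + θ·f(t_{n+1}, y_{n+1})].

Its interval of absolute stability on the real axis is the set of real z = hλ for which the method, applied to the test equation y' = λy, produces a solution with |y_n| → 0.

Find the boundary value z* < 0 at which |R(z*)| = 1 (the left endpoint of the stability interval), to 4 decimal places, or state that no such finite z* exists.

z* = -2.4000.

On y'=λy, z=hλ:
  y_{n+1} = y_n + z·[11/12·y_n + 1/12·y_{n+1}] ⇒ (1 − 1/12z)y_{n+1} = (1 + 11/12z)y_n
  Hence R(z) = (1 + 11/12z)/(1 − 1/12z).

Need |R(x)|<1, x<0.
x=-1.57: |R|=0.3884
R=−1: 1+11/12x = −1+1/12x ⇒ -5/6x=2 ⇒ x=2/(-5/6)=-2.4000
Confirm numerically:
  x=-1.841: |R|=0.59613 <1
  x=-1.098: |R|=0.00596 <1
  x=-0.999: |R|=0.07778 <1
  x=-2.925: |R|=1.35176 >1
  x=-2.610: |R|=1.14374 >1
So |R|<1 on (-2.4000, 0).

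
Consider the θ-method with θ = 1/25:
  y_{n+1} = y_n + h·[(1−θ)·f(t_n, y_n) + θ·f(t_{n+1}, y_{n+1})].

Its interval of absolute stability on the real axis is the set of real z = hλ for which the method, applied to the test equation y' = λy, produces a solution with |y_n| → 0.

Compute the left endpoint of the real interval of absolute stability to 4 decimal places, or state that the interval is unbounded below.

On y'=λy, z=hλ:
  y_{n+1} = y_n + z·[24/25·y_n + 1/25·y_{n+1}] ⇒ (1 − 1/25z)y_{n+1} = (1 + 24/25z)y_n
  Hence R(z) = (1 + 24/25z)/(1 − 1/25z).

Need |R(x)|<1, x<0.
x=-1.28: |R|=0.2177
R=−1: 1+24/25x = −1+1/25x ⇒ -23/25x=2 ⇒ x=2/(-23/25)=-2.1739
Confirm numerically:
  x=-1.160: |R|=0.10856 <1
  x=-1.011: |R|=0.02830 <1
  x=-0.967: |R|=0.06901 <1
  x=-2.668: |R|=1.41073 >1
  x=-2.507: |R|=1.27851 >1
So |R|<1 on (-2.1739, 0).

z* = -2.1739.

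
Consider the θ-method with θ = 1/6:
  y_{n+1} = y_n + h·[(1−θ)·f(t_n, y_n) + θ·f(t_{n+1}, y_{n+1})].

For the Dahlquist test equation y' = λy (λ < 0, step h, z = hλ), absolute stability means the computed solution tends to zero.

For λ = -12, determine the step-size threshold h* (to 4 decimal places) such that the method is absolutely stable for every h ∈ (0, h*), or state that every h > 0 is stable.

(-3.0000,0); λ=-12 ⇒ h* = (3)/12 = 0.2500.

Set f=λy, z=hλ:
  y_{n+1} = y_n + z·[5/6·y_n + 1/6·y_{n+1}] ⇒ (1 − 1/6z)y_{n+1} = (1 + 5/6z)y_n
  R(z) = (1 + 5/6z)/(1 − 1/6z).

Find x<0 with |R(x)|<1.
x=-0.48: |R|=0.5556
R=−1: 1+5/6x = −1+1/6x ⇒ -2/3x=2 ⇒ x=2/(-2/3)=-3.0000
Confirm numerically:
  x=-2.829: |R|=0.92253 <1
  x=-1.949: |R|=0.47113 <1
  x=-1.514: |R|=0.20894 <1
  x=-3.412: |R|=1.17510 >1
  x=-3.159: |R|=1.06944 >1
Interval (-3.0000, 0).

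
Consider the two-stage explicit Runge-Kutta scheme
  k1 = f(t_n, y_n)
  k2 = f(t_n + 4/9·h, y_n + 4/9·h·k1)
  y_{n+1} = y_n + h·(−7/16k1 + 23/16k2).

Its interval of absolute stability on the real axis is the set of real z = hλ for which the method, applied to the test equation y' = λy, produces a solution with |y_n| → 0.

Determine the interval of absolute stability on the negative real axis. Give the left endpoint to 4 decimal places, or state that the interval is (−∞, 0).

z∈(-1.5652,0).

On y'=λy, z=hλ:
  k1=λy_n ⇒ h·k1=z·y_n;  k2=λ(1+4/9z)y_n ⇒ h·k2=z(1+4/9z)y_n
  y_{n+1}/y_n = 1 − 7/16z + 23/16z(1+4/9z) = 1 + z + 23/36z²
  Hence R(z) = 1 + z + 23/36z².

Find x<0 with |R(x)|<1.
x=-1.58: |R|=1.0149
R=1: x+23/36x²=0 ⇒ x=−36/23=-1.5652; min R=1−1/(4·23/36)=0.6087>−1
Confirm numerically:
  x=-1.344: |R|=0.81005 <1
  x=-1.332: |R|=0.80153 <1
  x=-1.199: |R|=0.71947 <1
  x=-0.837: |R|=0.61059 <1
  x=-1.965: |R|=1.50189 >1
  x=-1.636: |R|=1.07398 >1
Interval (-1.5652, 0).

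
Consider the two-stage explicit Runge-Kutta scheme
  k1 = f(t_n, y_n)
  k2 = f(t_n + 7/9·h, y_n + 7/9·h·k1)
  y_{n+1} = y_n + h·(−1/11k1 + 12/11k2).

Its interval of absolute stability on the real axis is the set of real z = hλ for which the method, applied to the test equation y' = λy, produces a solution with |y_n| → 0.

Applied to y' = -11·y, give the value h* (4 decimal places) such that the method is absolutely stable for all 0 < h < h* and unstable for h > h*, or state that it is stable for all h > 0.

On y'=λy, z=hλ:
  k1=λy_n ⇒ h·k1=z·y_n;  k2=λ(1+7/9z)y_n ⇒ h·k2=z(1+7/9z)y_n
  y_{n+1}/y_n = 1 − 1/11z + 12/11z(1+7/9z) = 1 + z + 28/33z²
  R(z) = 1 + z + 28/33z².

Boundary: |R(x)|=1, x<0.
x=-0.45: |R|=0.7218
R=1: x+28/33x²=0 ⇒ x=−33/28=-1.1786; min R=1−1/(4·28/33)=0.7054>−1
Confirm numerically:
  x=-1.155: |R|=0.97690 <1
  x=-1.071: |R|=0.90225 <1
  x=-0.806: |R|=0.74521 <1
  x=-0.695: |R|=0.71484 <1
  x=-1.776: |R|=1.90027 >1
  x=-1.699: |R|=1.75024 >1
So |R|<1 on (-1.1786, 0).

(-1.1786,0); λ=-11 ⇒ h* = (33/28)/11 = 0.1071.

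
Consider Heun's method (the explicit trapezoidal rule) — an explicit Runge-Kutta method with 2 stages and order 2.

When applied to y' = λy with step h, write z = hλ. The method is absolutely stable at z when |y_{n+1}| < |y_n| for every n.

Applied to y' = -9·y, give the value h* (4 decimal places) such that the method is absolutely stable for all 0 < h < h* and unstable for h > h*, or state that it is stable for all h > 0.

Set f=λy, z=hλ:
  order 2, 2-stage ⇒ R(z)=1+z+z^2/2
  (e.g. R(-0.64)=0.56480, |R|=0.56480)

Need |R(x)|<1, x<0.
x=-0.64: |R|=0.5648
|R(-2.19)|=1.2080 |R(-1.93)|=0.9325 |R(-1.71)|=0.7520
Bisect:
  x_lo=-2.7769 |R|=2.0787  x_hi=-0.2040 |R|=0.8168
  mid=-1.49046 |R|=0.62028 →hi
  mid=-2.13367 |R|=1.14260 →lo
  mid=-1.81207 |R|=0.82973 →hi
  mid=-1.97287 |R|=0.97324 →hi
  mid=-2.05327 |R|=1.05469 →lo
  mid=-2.01307 |R|=1.01315 →lo
  mid=-1.99297 |R|=0.99299 →hi
  mid=-2.00302 |R|=1.00302 →lo
  mid=-1.99799 |R|=0.99800 →hi
  mid=-2.00051 |R|=1.00051 →lo
  ...
  [-2.00004,-1.99988] ⇒ x*=-2.0000
Interval (-2.0000, 0).

(-2.0000,0); λ=-9 ⇒ h* = 0.2222.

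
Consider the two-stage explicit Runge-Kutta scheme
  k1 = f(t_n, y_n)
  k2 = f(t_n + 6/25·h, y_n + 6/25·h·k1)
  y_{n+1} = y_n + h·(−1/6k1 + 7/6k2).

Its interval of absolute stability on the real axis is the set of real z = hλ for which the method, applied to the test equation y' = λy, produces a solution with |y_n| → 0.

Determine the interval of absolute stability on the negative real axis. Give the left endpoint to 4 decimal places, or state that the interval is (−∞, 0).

(-3.5714, 0).

With y'=λy (z=hλ):
  k1=λy_n ⇒ h·k1=z·y_n;  k2=λ(1+6/25z)y_n ⇒ h·k2=z(1+6/25z)y_n
  y_{n+1}/y_n = 1 − 1/6z + 7/6z(1+6/25z) = 1 + z + 7/25z²
  R(z) = 1 + z + 7/25z².

Find x<0 with |R(x)|<1.
x=-0.59: |R|=0.5075
R=1: x+7/25x²=0 ⇒ x=−25/7=-3.5714; min R=1−1/(4·7/25)=0.1071>−1
Confirm numerically:
  x=-3.404: |R|=0.84042 <1
  x=-3.360: |R|=0.80109 <1
  x=-1.910: |R|=0.11147 <1
  x=-4.057: |R|=1.55159 >1
  x=-3.778: |R|=1.21852 >1
  x=-3.681: |R|=1.11293 >1
Stable set (-3.5714, 0).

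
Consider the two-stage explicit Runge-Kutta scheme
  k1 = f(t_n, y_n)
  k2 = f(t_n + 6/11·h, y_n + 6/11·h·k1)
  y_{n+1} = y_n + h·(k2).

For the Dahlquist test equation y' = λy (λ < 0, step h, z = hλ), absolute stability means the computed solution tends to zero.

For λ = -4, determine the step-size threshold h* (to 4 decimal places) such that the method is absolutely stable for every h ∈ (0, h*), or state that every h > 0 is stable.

With y'=λy (z=hλ):
  k1=λy_n ⇒ h·k1=z·y_n;  k2=λ(1+6/11z)y_n ⇒ h·k2=z(1+6/11z)y_n
  y_{n+1}/y_n = 1 + z(1+6/11z) = 1 + z + 6/11z²
  ⇒ R(z) = 1 + z + 6/11z².

Find x<0 with |R(x)|<1.
x=-1.36: |R|=0.6489
R=1: x+6/11x²=0 ⇒ x=−11/6=-1.8333; min R=1−1/(4·6/11)=0.5417>−1
Confirm numerically:
  x=-1.627: |R|=0.81689 <1
  x=-1.499: |R|=0.72664 <1
  x=-1.305: |R|=0.62392 <1
  x=-2.393: |R|=1.73052 >1
  x=-2.062: |R|=1.25719 >1
Interval (-1.8333, 0).

(-1.8333,0); λ=-4 ⇒ h* = (11/6)/4 = 0.4583.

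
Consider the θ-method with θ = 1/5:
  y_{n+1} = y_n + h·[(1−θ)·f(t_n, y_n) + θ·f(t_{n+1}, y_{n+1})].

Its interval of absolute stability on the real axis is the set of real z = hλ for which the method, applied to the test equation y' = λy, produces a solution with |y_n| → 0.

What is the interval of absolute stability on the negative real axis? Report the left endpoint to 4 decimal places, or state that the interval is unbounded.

z∈(-3.3333,0).

On y'=λy, z=hλ:
  y_{n+1} = y_n + z·[4/5·y_n + 1/5·y_{n+1}] ⇒ (1 − 1/5z)y_{n+1} = (1 + 4/5z)y_n
  so R(z) = (1 + 4/5z)/(1 − 1/5z).

Solve |R(x)|<1 on ℝ⁻.
x=-0.32: |R|=0.6992
R=−1: 1+4/5x = −1+1/5x ⇒ -3/5x=2 ⇒ x=2/(-3/5)=-3.3333
Confirm numerically:
  x=-3.255: |R|=0.97153 <1
  x=-2.259: |R|=0.55600 <1
  x=-1.665: |R|=0.24906 <1
  x=-1.350: |R|=0.06299 <1
  x=-3.642: |R|=1.10715 >1
  x=-3.540: |R|=1.07260 >1
  x=-3.402: |R|=1.02452 >1
So |R|<1 on (-3.3333, 0).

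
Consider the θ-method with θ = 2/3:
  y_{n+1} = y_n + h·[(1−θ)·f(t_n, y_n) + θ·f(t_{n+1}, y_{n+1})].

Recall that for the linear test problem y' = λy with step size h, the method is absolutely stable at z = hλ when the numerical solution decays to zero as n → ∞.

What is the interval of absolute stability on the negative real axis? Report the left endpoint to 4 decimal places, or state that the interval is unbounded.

Set f=λy, z=hλ:
  y_{n+1} = y_n + z·[1/3·y_n + 2/3·y_{n+1}] ⇒ (1 − 2/3z)y_{n+1} = (1 + 1/3z)y_n
  R(z) = (1 + 1/3z)/(1 − 2/3z).

Boundary: |R(x)|=1, x<0.
x=-0.84: |R|=0.4615
x=-2: |R|=0.1429
x=-10: |R|=0.3043
x=-100: |R|=0.4778
θ=2/3≥1/2 ⇒ |1+1/3x|<|1−2/3x| ∀x<0 ⇒ unbounded interval.

interval (−∞, 0).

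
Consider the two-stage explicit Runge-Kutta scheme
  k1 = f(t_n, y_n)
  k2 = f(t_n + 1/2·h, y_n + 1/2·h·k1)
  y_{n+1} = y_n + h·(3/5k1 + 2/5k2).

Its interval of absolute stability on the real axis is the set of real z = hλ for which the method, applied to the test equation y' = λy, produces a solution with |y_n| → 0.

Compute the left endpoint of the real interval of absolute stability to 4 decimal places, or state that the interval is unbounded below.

z* = -5.0000.

Set f=λy, z=hλ:
  k1=λy_n ⇒ h·k1=z·y_n;  k2=λ(1+1/2z)y_n ⇒ h·k2=z(1+1/2z)y_n
  y_{n+1}/y_n = 1 + 3/5z + 2/5z(1+1/2z) = 1 + z + 1/5z²
  Hence R(z) = 1 + z + 1/5z².

Need |R(x)|<1, x<0.
x=-0.58: |R|=0.4873
R=1: x+1/5x²=0 ⇒ x=−5=-5.0000; min R=1−1/(4·1/5)=-0.2500>−1
Confirm numerically:
  x=-3.606: |R|=0.00535 <1
  x=-3.258: |R|=0.13509 <1
  x=-2.919: |R|=0.21489 <1
  x=-2.054: |R|=0.21022 <1
  x=-5.499: |R|=1.54880 >1
  x=-5.249: |R|=1.26140 >1
Interval (-5.0000, 0).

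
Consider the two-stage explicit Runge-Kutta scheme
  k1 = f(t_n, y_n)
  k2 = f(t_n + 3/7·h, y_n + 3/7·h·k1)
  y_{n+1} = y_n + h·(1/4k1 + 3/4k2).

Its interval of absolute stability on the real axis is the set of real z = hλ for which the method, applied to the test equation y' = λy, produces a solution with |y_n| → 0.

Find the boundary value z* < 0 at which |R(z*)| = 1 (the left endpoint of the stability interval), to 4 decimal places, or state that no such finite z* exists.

z* = -3.1111.

On y'=λy, z=hλ:
  k1=λy_n ⇒ h·k1=z·y_n;  k2=λ(1+3/7z)y_n ⇒ h·k2=z(1+3/7z)y_n
  y_{n+1}/y_n = 1 + 1/4z + 3/4z(1+3/7z) = 1 + z + 9/28z²
  ⇒ R(z) = 1 + z + 9/28z².

Find x<0 with |R(x)|<1.
x=-1.03: |R|=0.3110
R=1: x+9/28x²=0 ⇒ x=−28/9=-3.1111; min R=1−1/(4·9/28)=0.2222>−1
Confirm numerically:
  x=-2.818: |R|=0.73450 <1
  x=-2.555: |R|=0.54329 <1
  x=-2.212: |R|=0.36073 <1
  x=-1.419: |R|=0.22822 <1
  x=-3.596: |R|=1.56046 >1
  x=-3.443: |R|=1.36729 >1
  x=-3.413: |R|=1.33118 >1
So |R|<1 on (-3.1111, 0).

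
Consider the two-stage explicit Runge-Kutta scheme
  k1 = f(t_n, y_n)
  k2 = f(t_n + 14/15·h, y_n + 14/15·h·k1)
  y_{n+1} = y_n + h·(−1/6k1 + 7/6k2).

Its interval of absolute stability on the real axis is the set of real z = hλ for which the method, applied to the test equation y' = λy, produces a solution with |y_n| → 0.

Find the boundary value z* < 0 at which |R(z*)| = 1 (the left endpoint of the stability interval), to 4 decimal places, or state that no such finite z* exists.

With y'=λy (z=hλ):
  k1=λy_n ⇒ h·k1=z·y_n;  k2=λ(1+14/15z)y_n ⇒ h·k2=z(1+14/15z)y_n
  y_{n+1}/y_n = 1 − 1/6z + 7/6z(1+14/15z) = 1 + z + 49/45z²
  ⇒ R(z) = 1 + z + 49/45z².

Need |R(x)|<1, x<0.
x=-1.77: |R|=2.6414
R=1: x+49/45x²=0 ⇒ x=−45/49=-0.9184; min R=1−1/(4·49/45)=0.7704>−1
Confirm numerically:
  x=-0.809: |R|=0.90366 <1
  x=-0.759: |R|=0.86829 <1
  x=-0.741: |R|=0.85689 <1
  x=-0.582: |R|=0.78683 <1
  x=-1.268: |R|=1.48274 >1
  x=-1.095: |R|=1.21060 >1
  x=-1.019: |R|=1.11166 >1
Interval (-0.9184, 0).

left endpoint -0.9184.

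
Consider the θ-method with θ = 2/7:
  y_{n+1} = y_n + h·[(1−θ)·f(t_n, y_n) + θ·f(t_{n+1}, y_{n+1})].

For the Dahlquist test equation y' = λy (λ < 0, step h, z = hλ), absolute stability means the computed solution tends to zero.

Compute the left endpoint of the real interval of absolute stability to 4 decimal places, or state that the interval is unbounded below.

Test eqn y'=λy, z=hλ:
  y_{n+1} = y_n + z·[5/7·y_n + 2/7·y_{n+1}] ⇒ (1 − 2/7z)y_{n+1} = (1 + 5/7z)y_n
  R(z) = (1 + 5/7z)/(1 − 2/7z).

Boundary: |R(x)|=1, x<0.
x=-1.24: |R|=0.0844
R=−1: 1+5/7x = −1+2/7x ⇒ -3/7x=2 ⇒ x=2/(-3/7)=-4.6667
Confirm numerically:
  x=-4.378: |R|=0.94504 <1
  x=-3.180: |R|=0.66617 <1
  x=-2.120: |R|=0.32028 <1
  x=-5.186: |R|=1.08968 >1
  x=-4.916: |R|=1.04444 >1
  x=-4.817: |R|=1.02711 >1
Stable set (-4.6667, 0).

z* = -4.6667.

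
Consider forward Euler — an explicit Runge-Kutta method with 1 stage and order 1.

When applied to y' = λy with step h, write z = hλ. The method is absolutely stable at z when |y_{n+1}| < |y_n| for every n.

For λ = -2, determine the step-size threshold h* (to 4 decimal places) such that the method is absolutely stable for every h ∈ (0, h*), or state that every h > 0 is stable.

On y'=λy, z=hλ:
  order 1, 1-stage ⇒ R(z)=1+z
  (e.g. R(-1.68)=-0.68000, |R|=0.68000)

Find x<0 with |R(x)|<1.
x=-1.68: |R|=0.6800
|R(-1.78)|=0.7800 |R(-0.88)|=0.1200 |R(-0.51)|=0.4900
Bisect:
  x_lo=-2.7184 |R|=1.7184  x_hi=-0.3256 |R|=0.6744
  mid=-1.52198 |R|=0.52198 →hi
  mid=-2.12017 |R|=1.12017 →lo
  mid=-1.82108 |R|=0.82108 →hi
  mid=-1.97062 |R|=0.97062 →hi
  mid=-2.04540 |R|=1.04540 →lo
  mid=-2.00801 |R|=1.00801 →lo
  mid=-1.98932 |R|=0.98932 →hi
  mid=-1.99866 |R|=0.99866 →hi
  ...
  [-2.00013,-1.99998] ⇒ x*=-2.0000
So |R|<1 on (-2.0000, 0).

(-2.0000,0); λ=-2 ⇒ h* = 1.0000.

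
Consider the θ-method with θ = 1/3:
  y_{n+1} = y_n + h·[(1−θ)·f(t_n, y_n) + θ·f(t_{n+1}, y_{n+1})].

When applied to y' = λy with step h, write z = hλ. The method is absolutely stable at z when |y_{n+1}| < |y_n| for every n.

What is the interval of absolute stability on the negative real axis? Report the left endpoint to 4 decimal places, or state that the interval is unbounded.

z∈(-6.0000,0).

Set f=λy, z=hλ:
  y_{n+1} = y_n + z·[2/3·y_n + 1/3·y_{n+1}] ⇒ (1 − 1/3z)y_{n+1} = (1 + 2/3z)y_n
  so R(z) = (1 + 2/3z)/(1 − 1/3z).

Solve |R(x)|<1 on ℝ⁻.
x=-1: |R|=0.2500
R=−1: 1+2/3x = −1+1/3x ⇒ -1/3x=2 ⇒ x=2/(-1/3)=-6.0000
Confirm numerically:
  x=-5.738: |R|=0.97002 <1
  x=-4.196: |R|=0.74931 <1
  x=-4.019: |R|=0.71777 <1
  x=-3.201: |R|=0.54862 <1
  x=-6.334: |R|=1.03578 >1
  x=-6.141: |R|=1.01543 >1
Interval (-6.0000, 0).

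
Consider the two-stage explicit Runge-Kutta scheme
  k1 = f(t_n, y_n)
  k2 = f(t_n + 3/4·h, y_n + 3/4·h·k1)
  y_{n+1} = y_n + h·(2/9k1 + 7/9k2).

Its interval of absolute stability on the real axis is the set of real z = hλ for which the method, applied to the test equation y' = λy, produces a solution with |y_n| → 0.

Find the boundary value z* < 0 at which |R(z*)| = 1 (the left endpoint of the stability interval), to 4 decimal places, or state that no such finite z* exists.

z* = -1.7143.

On y'=λy, z=hλ:
  k1=λy_n ⇒ h·k1=z·y_n;  k2=λ(1+3/4z)y_n ⇒ h·k2=z(1+3/4z)y_n
  y_{n+1}/y_n = 1 + 2/9z + 7/9z(1+3/4z) = 1 + z + 7/12z²
  so R(z) = 1 + z + 7/12z².

Need |R(x)|<1, x<0.
x=-1.66: |R|=0.9474
R=1: x+7/12x²=0 ⇒ x=−12/7=-1.7143; min R=1−1/(4·7/12)=0.5714>−1
Confirm numerically:
  x=-1.419: |R|=0.75558 <1
  x=-1.313: |R|=0.69265 <1
  x=-0.955: |R|=0.57701 <1
  x=-2.295: |R|=1.77743 >1
  x=-2.015: |R|=1.35346 >1
So |R|<1 on (-1.7143, 0).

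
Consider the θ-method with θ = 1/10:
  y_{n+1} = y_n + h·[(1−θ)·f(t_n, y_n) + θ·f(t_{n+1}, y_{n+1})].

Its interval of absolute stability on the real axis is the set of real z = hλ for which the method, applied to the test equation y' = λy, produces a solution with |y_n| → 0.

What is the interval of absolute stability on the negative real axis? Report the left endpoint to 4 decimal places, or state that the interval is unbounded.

On y'=λy, z=hλ:
  y_{n+1} = y_n + z·[9/10·y_n + 1/10·y_{n+1}] ⇒ (1 − 1/10z)y_{n+1} = (1 + 9/10z)y_n
  Hence R(z) = (1 + 9/10z)/(1 − 1/10z).

Find x<0 with |R(x)|<1.
x=-0.64: |R|=0.3985
R=−1: 1+9/10x = −1+1/10x ⇒ -4/5x=2 ⇒ x=2/(-4/5)=-2.5000
Confirm numerically:
  x=-2.337: |R|=0.89430 <1
  x=-1.759: |R|=0.49588 <1
  x=-1.659: |R|=0.42294 <1
  x=-3.068: |R|=1.34772 >1
  x=-3.039: |R|=1.33070 >1
  x=-2.683: |R|=1.11543 >1
Stable set (-2.5000, 0).

(-2.5000, 0).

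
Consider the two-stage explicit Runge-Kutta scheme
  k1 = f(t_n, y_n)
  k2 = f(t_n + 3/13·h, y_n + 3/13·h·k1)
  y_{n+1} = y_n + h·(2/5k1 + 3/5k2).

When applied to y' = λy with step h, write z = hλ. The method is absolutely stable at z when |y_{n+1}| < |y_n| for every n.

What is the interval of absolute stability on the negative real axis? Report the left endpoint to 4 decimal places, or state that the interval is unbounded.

With y'=λy (z=hλ):
  k1=λy_n ⇒ h·k1=z·y_n;  k2=λ(1+3/13z)y_n ⇒ h·k2=z(1+3/13z)y_n
  y_{n+1}/y_n = 1 + 2/5z + 3/5z(1+3/13z) = 1 + z + 9/65z²
  R(z) = 1 + z + 9/65z².

Solve |R(x)|<1 on ℝ⁻.
x=-0.82: |R|=0.2731
R=1: x+9/65x²=0 ⇒ x=−65/9=-7.2222; min R=1−1/(4·9/65)=-0.8056>−1
Confirm numerically:
  x=-7.107: |R|=0.88662 <1
  x=-5.921: |R|=0.06678 <1
  x=-4.803: |R|=0.60886 <1
  x=-7.696: |R|=1.50486 >1
  x=-7.499: |R|=1.28738 >1
  x=-7.466: |R|=1.25201 >1
Interval (-7.2222, 0).

(-7.2222, 0).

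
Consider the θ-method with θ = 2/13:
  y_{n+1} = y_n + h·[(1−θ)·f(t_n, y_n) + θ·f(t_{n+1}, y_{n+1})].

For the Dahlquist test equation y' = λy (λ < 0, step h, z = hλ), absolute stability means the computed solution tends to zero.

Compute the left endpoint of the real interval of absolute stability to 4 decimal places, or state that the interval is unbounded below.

z* = -2.8889.

Test eqn y'=λy, z=hλ:
  y_{n+1} = y_n + z·[11/13·y_n + 2/13·y_{n+1}] ⇒ (1 − 2/13z)y_{n+1} = (1 + 11/13z)y_n
  Hence R(z) = (1 + 11/13z)/(1 − 2/13z).

Find x<0 with |R(x)|<1.
x=-0.3: |R|=0.7132
R=−1: 1+11/13x = −1+2/13x ⇒ -9/13x=2 ⇒ x=2/(-9/13)=-2.8889
Confirm numerically:
  x=-1.886: |R|=0.46184 <1
  x=-1.885: |R|=0.46124 <1
  x=-1.223: |R|=0.02933 <1
  x=-3.300: |R|=1.18878 >1
  x=-3.113: |R|=1.10491 >1
  x=-3.061: |R|=1.08101 >1
Interval (-2.8889, 0).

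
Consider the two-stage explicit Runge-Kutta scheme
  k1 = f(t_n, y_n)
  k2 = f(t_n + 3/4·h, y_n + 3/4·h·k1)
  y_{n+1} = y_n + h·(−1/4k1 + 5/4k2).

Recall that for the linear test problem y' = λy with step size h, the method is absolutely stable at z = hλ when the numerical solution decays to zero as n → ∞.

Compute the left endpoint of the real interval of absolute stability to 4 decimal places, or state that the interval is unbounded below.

Set f=λy, z=hλ:
  k1=λy_n ⇒ h·k1=z·y_n;  k2=λ(1+3/4z)y_n ⇒ h·k2=z(1+3/4z)y_n
  y_{n+1}/y_n = 1 − 1/4z + 5/4z(1+3/4z) = 1 + z + 15/16z²
  ⇒ R(z) = 1 + z + 15/16z².

Need |R(x)|<1, x<0.
x=-1.07: |R|=1.0033
R=1: x+15/16x²=0 ⇒ x=−16/15=-1.0667; min R=1−1/(4·15/16)=0.7333>−1
Confirm numerically:
  x=-0.928: |R|=0.87936 <1
  x=-0.805: |R|=0.80252 <1
  x=-0.767: |R|=0.78452 <1
  x=-0.482: |R|=0.73580 <1
  x=-1.642: |R|=1.88565 >1
  x=-1.376: |R|=1.39904 >1
So |R|<1 on (-1.0667, 0).

z* = -1.0667.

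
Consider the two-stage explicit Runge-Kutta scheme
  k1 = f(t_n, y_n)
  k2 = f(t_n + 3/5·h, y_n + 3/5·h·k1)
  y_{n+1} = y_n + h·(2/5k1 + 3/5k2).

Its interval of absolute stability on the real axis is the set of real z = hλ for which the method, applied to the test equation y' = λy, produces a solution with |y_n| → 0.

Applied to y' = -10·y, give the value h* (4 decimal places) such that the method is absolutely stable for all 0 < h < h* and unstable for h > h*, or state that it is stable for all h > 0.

(-2.7778,0); λ=-10 ⇒ h* = (25/9)/10 = 0.2778.

With y'=λy (z=hλ):
  k1=λy_n ⇒ h·k1=z·y_n;  k2=λ(1+3/5z)y_n ⇒ h·k2=z(1+3/5z)y_n
  y_{n+1}/y_n = 1 + 2/5z + 3/5z(1+3/5z) = 1 + z + 9/25z²
  ⇒ R(z) = 1 + z + 9/25z².

Solve |R(x)|<1 on ℝ⁻.
x=-1.02: |R|=0.3545
R=1: x+9/25x²=0 ⇒ x=−25/9=-2.7778; min R=1−1/(4·9/25)=0.3056>−1
Confirm numerically:
  x=-2.708: |R|=0.93198 <1
  x=-2.609: |R|=0.84148 <1
  x=-2.251: |R|=0.57312 <1
  x=-1.706: |R|=0.34176 <1
  x=-3.236: |R|=1.53381 >1
  x=-2.925: |R|=1.15502 >1
  x=-2.833: |R|=1.05632 >1
So |R|<1 on (-2.7778, 0).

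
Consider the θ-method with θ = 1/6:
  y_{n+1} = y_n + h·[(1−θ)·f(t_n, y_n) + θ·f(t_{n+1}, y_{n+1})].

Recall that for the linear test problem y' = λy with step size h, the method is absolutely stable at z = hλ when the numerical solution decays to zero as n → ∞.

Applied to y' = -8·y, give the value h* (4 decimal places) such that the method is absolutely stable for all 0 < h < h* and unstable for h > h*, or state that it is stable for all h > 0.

On y'=λy, z=hλ:
  y_{n+1} = y_n + z·[5/6·y_n + 1/6·y_{n+1}] ⇒ (1 − 1/6z)y_{n+1} = (1 + 5/6z)y_n
  so R(z) = (1 + 5/6z)/(1 − 1/6z).

Solve |R(x)|<1 on ℝ⁻.
x=-1: |R|=0.1429
R=−1: 1+5/6x = −1+1/6x ⇒ -2/3x=2 ⇒ x=2/(-2/3)=-3.0000
Confirm numerically:
  x=-1.977: |R|=0.48703 <1
  x=-1.544: |R|=0.22800 <1
  x=-1.503: |R|=0.20192 <1
  x=-1.363: |R|=0.11069 <1
  x=-3.374: |R|=1.15959 >1
  x=-3.234: |R|=1.10136 >1
Stable set (-3.0000, 0).

(-3.0000,0); λ=-8 ⇒ h* = (3)/8 = 0.3750.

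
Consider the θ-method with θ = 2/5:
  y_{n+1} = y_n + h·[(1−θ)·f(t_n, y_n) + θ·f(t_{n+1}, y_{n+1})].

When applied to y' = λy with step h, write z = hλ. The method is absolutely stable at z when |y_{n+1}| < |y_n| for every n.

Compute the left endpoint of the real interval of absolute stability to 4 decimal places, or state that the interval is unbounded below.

left endpoint -10.0000.

Test eqn y'=λy, z=hλ:
  y_{n+1} = y_n + z·[3/5·y_n + 2/5·y_{n+1}] ⇒ (1 − 2/5z)y_{n+1} = (1 + 3/5z)y_n
  Hence R(z) = (1 + 3/5z)/(1 − 2/5z).

Find x<0 with |R(x)|<1.
x=-0.47: |R|=0.6044
R=−1: 1+3/5x = −1+2/5x ⇒ -1/5x=2 ⇒ x=2/(-1/5)=-10.0000
Confirm numerically:
  x=-8.468: |R|=0.93016 <1
  x=-8.013: |R|=0.90550 <1
  x=-6.678: |R|=0.81902 <1
  x=-4.993: |R|=0.66589 <1
  x=-10.333: |R|=1.01297 >1
  x=-10.296: |R|=1.01157 >1
Interval (-10.0000, 0).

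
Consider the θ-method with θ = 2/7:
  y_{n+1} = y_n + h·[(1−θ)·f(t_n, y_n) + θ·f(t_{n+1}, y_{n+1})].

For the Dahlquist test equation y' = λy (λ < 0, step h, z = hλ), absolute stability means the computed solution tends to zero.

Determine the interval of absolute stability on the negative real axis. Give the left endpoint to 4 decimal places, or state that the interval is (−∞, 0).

(-4.6667, 0).

On y'=λy, z=hλ:
  y_{n+1} = y_n + z·[5/7·y_n + 2/7·y_{n+1}] ⇒ (1 − 2/7z)y_{n+1} = (1 + 5/7z)y_n
  so R(z) = (1 + 5/7z)/(1 − 2/7z).

Solve |R(x)|<1 on ℝ⁻.
x=-0.95: |R|=0.2528
R=−1: 1+5/7x = −1+2/7x ⇒ -3/7x=2 ⇒ x=2/(-3/7)=-4.6667
Confirm numerically:
  x=-3.427: |R|=0.73156 <1
  x=-3.333: |R|=0.70723 <1
  x=-3.044: |R|=0.62806 <1
  x=-4.992: |R|=1.05747 >1
  x=-4.742: |R|=1.01371 >1
  x=-4.740: |R|=1.01335 >1
Stable set (-4.6667, 0).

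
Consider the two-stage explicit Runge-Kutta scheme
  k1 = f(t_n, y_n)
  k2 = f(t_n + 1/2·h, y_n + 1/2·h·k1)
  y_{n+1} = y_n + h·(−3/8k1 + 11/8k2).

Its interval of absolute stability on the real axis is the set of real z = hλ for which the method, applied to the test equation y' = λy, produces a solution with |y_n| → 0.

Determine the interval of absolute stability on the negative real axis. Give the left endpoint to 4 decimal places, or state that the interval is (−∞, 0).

(-1.4545, 0).

Set f=λy, z=hλ:
  k1=λy_n ⇒ h·k1=z·y_n;  k2=λ(1+1/2z)y_n ⇒ h·k2=z(1+1/2z)y_n
  y_{n+1}/y_n = 1 − 3/8z + 11/8z(1+1/2z) = 1 + z + 11/16z²
  ⇒ R(z) = 1 + z + 11/16z².

Need |R(x)|<1, x<0.
x=-0.56: |R|=0.6556
R=1: x+11/16x²=0 ⇒ x=−16/11=-1.4545; min R=1−1/(4·11/16)=0.6364>−1
Confirm numerically:
  x=-1.173: |R|=0.77295 <1
  x=-0.963: |R|=0.67457 <1
  x=-0.844: |R|=0.64573 <1
  x=-1.999: |R|=1.74825 >1
  x=-1.920: |R|=1.61440 >1
  x=-1.532: |R|=1.08158 >1
Stable set (-1.4545, 0).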